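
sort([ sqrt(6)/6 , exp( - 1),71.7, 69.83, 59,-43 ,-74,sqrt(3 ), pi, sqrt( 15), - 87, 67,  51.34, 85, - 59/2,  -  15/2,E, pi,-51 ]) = [ - 87, - 74, - 51,-43,  -  59/2,-15/2,  exp ( - 1 ), sqrt(6 ) /6, sqrt( 3),E,  pi,pi, sqrt( 15), 51.34, 59,  67,69.83, 71.7,85]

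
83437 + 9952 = 93389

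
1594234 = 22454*71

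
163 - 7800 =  - 7637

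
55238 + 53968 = 109206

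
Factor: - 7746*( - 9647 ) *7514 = 2^2*3^1*11^1*13^1*  17^2 * 877^1*1291^1 = 561488624268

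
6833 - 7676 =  - 843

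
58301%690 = 341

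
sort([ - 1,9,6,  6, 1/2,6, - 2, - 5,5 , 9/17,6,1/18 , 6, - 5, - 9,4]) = [ - 9,- 5,-5, - 2, - 1,1/18,1/2, 9/17 , 4,5,6, 6,6,6,6,9 ] 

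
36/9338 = 18/4669 = 0.00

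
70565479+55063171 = 125628650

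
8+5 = 13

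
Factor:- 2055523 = -1327^1*1549^1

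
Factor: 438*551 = 2^1*3^1*19^1*29^1*73^1 = 241338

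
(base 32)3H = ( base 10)113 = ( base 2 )1110001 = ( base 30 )3n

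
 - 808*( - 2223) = 1796184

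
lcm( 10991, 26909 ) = 780361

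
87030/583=149  +  163/583 = 149.28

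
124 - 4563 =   -  4439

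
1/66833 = 1/66833 = 0.00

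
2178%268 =34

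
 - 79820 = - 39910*2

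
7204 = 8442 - 1238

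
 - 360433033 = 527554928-887987961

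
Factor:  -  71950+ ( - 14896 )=- 2^1 * 173^1*251^1=- 86846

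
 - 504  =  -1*504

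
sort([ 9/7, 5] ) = [ 9/7, 5] 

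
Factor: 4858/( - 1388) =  - 2^( - 1 )*7^1 = - 7/2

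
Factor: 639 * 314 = 2^1*3^2  *71^1*157^1= 200646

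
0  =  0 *71744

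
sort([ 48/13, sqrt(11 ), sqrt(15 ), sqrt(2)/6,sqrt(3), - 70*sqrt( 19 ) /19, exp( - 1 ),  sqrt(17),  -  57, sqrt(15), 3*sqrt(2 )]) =[-57, - 70*sqrt(19) /19,  sqrt( 2 )/6 , exp(-1), sqrt(3),sqrt( 11 ), 48/13,sqrt( 15 ), sqrt( 15), sqrt ( 17 ), 3*sqrt(2)] 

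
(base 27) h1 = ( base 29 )FP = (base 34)di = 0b111001100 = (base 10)460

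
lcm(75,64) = 4800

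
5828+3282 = 9110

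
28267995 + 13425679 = 41693674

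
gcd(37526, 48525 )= 647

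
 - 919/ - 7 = 131 + 2/7 = 131.29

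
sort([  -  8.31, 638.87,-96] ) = [ - 96 ,- 8.31, 638.87]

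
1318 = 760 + 558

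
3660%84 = 48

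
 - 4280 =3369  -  7649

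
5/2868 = 5/2868 = 0.00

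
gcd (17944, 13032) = 8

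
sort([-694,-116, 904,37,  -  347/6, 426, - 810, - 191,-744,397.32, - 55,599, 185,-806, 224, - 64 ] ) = [ - 810, - 806,-744,-694, - 191, - 116,-64,-347/6, - 55, 37,185, 224 , 397.32, 426, 599, 904]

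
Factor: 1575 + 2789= 2^2*1091^1 = 4364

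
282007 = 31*9097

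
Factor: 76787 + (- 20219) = 56568 = 2^3*3^1*2357^1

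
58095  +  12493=70588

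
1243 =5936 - 4693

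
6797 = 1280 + 5517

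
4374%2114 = 146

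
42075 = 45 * 935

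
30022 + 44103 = 74125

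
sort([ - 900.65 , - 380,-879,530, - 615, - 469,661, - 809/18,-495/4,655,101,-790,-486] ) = [  -  900.65, - 879,-790, - 615, - 486 ,  -  469, - 380, - 495/4,-809/18,101, 530 , 655,661]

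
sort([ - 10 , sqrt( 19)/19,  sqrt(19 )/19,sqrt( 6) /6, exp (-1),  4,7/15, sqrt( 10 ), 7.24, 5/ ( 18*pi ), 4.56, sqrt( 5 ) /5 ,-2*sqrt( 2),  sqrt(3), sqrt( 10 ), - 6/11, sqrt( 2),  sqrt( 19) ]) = [ - 10 , - 2*sqrt( 2), - 6/11, 5/( 18*pi), sqrt ( 19) /19,sqrt(19)/19, exp( - 1 )  ,  sqrt( 6)/6,  sqrt( 5)/5,  7/15,  sqrt ( 2) , sqrt( 3), sqrt( 10), sqrt(10), 4, sqrt(19), 4.56, 7.24]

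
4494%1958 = 578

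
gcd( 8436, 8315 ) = 1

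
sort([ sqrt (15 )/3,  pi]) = [sqrt(15 )/3, pi] 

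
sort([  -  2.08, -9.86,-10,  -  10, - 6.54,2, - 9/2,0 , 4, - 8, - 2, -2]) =[ - 10, - 10, - 9.86,-8,-6.54, - 9/2, - 2.08, - 2,-2,0,2,4] 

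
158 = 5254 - 5096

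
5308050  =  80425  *66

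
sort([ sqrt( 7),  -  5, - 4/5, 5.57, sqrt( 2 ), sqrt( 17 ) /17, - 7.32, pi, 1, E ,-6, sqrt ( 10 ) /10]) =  [ - 7.32, - 6,  -  5,- 4/5, sqrt( 17 ) /17, sqrt( 10)/10, 1,sqrt( 2 ),  sqrt( 7), E, pi, 5.57] 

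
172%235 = 172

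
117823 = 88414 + 29409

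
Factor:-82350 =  - 2^1*3^3*5^2 * 61^1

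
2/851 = 2/851 = 0.00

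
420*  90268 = 37912560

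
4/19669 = 4/19669 = 0.00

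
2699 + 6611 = 9310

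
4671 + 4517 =9188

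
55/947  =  55/947 = 0.06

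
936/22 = 42 + 6/11= 42.55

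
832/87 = 9 + 49/87=9.56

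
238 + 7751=7989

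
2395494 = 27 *88722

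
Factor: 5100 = 2^2 * 3^1*5^2  *  17^1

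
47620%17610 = 12400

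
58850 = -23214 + 82064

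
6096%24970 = 6096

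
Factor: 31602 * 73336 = 2^4*3^1*23^1*89^1 * 103^1*229^1= 2317564272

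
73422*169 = 12408318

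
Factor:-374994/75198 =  - 3^1*151^ ( - 1)*251^1 = - 753/151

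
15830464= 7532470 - -8297994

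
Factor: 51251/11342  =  967/214 = 2^( - 1 )*107^( - 1 )*967^1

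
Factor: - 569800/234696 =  - 925/381 = -  3^( - 1)*5^2*37^1*127^( - 1)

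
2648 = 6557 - 3909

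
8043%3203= 1637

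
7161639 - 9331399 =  - 2169760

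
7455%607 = 171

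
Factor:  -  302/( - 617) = 2^1 * 151^1 * 617^( - 1)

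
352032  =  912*386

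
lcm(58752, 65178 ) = 4171392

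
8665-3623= 5042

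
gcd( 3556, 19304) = 508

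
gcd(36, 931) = 1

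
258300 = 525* 492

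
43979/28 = 43979/28 = 1570.68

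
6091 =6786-695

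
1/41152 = 1/41152 = 0.00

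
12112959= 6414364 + 5698595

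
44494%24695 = 19799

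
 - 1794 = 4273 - 6067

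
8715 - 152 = 8563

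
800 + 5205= 6005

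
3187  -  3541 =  -354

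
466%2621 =466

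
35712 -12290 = 23422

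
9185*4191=38494335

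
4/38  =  2/19 = 0.11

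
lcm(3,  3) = 3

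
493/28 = 493/28 =17.61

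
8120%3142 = 1836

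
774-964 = -190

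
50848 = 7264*7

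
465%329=136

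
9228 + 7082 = 16310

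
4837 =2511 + 2326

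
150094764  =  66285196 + 83809568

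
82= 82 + 0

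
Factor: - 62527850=-2^1*5^2 * 7^1*11^1*109^1*149^1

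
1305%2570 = 1305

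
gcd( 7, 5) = 1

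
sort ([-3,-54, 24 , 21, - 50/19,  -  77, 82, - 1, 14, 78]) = [ - 77,  -  54, - 3, - 50/19,- 1, 14,  21, 24, 78, 82 ] 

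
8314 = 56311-47997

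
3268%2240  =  1028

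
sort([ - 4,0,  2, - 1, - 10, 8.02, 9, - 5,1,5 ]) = [ - 10, - 5, - 4, - 1,0,1,2,5,8.02, 9] 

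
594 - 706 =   -  112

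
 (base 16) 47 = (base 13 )56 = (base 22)35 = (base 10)71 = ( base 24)2N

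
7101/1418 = 5  +  11/1418 = 5.01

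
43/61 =43/61= 0.70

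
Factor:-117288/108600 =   -  3^3*5^( - 2)=-27/25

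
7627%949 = 35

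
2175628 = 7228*301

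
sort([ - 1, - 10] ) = [ - 10, - 1]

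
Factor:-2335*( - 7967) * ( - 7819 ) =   -  145456426955 = - 5^1*7^1 * 31^1 * 257^1*467^1*1117^1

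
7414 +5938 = 13352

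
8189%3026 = 2137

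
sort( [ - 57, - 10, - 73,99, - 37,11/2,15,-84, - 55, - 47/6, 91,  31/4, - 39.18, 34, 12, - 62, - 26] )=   [ - 84,  -  73,  -  62,  -  57, - 55, - 39.18,  -  37,  -  26, - 10, - 47/6,11/2, 31/4,12,15,34,91,  99 ]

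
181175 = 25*7247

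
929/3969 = 929/3969 = 0.23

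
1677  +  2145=3822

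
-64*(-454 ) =29056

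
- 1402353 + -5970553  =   - 7372906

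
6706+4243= 10949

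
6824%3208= 408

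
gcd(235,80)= 5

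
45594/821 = 55 + 439/821 = 55.53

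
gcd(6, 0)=6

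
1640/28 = 410/7=58.57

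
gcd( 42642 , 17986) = 46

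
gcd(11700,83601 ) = 9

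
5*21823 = 109115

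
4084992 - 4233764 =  - 148772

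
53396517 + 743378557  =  796775074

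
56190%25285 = 5620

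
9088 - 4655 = 4433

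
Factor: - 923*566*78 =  - 2^2*3^1*13^2*71^1*283^1 = - 40748604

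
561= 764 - 203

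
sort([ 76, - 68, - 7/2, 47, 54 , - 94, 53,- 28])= [ - 94 , - 68, - 28,  -  7/2, 47,  53, 54,  76 ]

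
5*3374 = 16870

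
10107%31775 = 10107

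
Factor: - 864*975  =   - 842400 = - 2^5* 3^4*5^2*13^1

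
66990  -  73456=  - 6466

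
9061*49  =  443989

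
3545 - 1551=1994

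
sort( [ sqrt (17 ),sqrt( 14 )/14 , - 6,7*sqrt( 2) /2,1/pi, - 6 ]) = [ - 6, - 6,sqrt (14)/14,  1/pi,sqrt(17 ),7 * sqrt(2) /2]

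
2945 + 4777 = 7722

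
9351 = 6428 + 2923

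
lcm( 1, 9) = 9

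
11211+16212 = 27423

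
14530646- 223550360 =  - 209019714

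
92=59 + 33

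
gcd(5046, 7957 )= 1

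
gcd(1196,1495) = 299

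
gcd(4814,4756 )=58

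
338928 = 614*552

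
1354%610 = 134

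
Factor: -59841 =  - 3^2*61^1*109^1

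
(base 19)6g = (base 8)202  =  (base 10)130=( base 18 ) 74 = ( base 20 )6A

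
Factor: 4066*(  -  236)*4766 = - 2^4 * 19^1*59^1*107^1*2383^1 = - 4573339216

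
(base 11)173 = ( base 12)149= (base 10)201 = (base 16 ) C9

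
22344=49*456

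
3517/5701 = 3517/5701 = 0.62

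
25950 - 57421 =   -  31471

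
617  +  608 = 1225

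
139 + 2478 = 2617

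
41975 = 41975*1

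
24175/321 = 75 + 100/321 = 75.31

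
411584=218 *1888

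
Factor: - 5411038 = -2^1*2705519^1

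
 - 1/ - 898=1/898 = 0.00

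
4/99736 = 1/24934 =0.00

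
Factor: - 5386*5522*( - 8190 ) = 2^3*3^2*5^1*7^1*11^1 *13^1 * 251^1 * 2693^1 = 243582819480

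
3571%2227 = 1344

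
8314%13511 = 8314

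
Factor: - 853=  - 853^1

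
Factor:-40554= - 2^1 * 3^3*751^1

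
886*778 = 689308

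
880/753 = 880/753 = 1.17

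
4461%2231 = 2230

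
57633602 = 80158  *719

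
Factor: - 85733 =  - 85733^1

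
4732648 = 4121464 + 611184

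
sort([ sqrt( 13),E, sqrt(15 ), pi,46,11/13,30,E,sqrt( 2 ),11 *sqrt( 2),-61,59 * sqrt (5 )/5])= [ - 61,  11/13,sqrt (2 ),E,E,pi  ,  sqrt( 13 ), sqrt( 15 ),11*sqrt(2),  59*sqrt(5 )/5,30,46]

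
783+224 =1007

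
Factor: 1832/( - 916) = -2^1 = - 2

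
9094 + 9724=18818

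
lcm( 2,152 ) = 152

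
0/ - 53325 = 0/1 = - 0.00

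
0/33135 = 0 =0.00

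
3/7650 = 1/2550 = 0.00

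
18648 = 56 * 333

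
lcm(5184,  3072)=82944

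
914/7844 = 457/3922=   0.12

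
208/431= 208/431  =  0.48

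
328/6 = 164/3 = 54.67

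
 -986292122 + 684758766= - 301533356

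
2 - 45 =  - 43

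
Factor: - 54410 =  - 2^1  *5^1 * 5441^1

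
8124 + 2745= 10869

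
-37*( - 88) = 3256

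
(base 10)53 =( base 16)35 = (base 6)125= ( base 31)1m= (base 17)32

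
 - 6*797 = - 4782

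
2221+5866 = 8087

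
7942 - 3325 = 4617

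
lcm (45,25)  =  225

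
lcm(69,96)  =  2208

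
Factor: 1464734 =2^1*59^1*12413^1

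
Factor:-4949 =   -  7^2*101^1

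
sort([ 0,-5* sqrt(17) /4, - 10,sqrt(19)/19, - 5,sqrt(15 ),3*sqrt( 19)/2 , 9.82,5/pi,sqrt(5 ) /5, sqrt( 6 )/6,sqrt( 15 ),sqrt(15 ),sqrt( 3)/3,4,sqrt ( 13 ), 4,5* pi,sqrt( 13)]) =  [ - 10,-5*sqrt(17) /4  , - 5,0,sqrt(19 )/19 , sqrt( 6)/6, sqrt( 5 )/5,sqrt(  3 ) /3,5/pi,sqrt(13),sqrt ( 13 ),sqrt ( 15), sqrt ( 15 ), sqrt( 15 ),4, 4,3*sqrt(19)/2,  9.82 , 5*pi ]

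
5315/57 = 5315/57 = 93.25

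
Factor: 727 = 727^1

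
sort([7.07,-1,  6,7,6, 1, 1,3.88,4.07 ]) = [-1 , 1,1, 3.88,4.07,6,6,  7,7.07]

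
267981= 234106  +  33875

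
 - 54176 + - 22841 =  - 77017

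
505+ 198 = 703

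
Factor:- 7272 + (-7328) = -2^3*5^2*73^1 = - 14600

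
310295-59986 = 250309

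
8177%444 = 185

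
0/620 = 0 = 0.00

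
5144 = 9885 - 4741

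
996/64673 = 996/64673 = 0.02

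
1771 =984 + 787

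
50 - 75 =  - 25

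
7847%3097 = 1653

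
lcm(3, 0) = 0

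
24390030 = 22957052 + 1432978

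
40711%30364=10347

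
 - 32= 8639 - 8671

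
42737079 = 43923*973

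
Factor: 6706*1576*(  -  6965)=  - 73610689040 = -  2^4*5^1*7^2*197^1 * 199^1*479^1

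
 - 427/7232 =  - 1 + 6805/7232 = - 0.06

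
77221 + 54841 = 132062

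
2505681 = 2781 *901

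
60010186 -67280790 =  - 7270604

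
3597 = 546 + 3051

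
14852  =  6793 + 8059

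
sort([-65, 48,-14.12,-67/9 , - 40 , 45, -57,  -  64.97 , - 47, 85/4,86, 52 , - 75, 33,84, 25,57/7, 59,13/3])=[- 75, - 65, -64.97,-57,-47, - 40, - 14.12, - 67/9, 13/3, 57/7,85/4, 25 , 33, 45, 48,  52  ,  59, 84,86]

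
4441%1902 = 637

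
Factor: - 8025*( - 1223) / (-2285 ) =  - 3^1*5^1*107^1  *457^( - 1)*1223^1 = - 1962915/457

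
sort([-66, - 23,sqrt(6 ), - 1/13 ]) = [-66,- 23, - 1/13,sqrt( 6)] 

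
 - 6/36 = -1 + 5/6 = - 0.17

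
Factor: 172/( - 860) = - 5^( - 1) =-1/5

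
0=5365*0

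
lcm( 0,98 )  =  0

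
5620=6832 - 1212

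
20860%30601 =20860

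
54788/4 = 13697= 13697.00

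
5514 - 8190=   -  2676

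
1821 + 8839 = 10660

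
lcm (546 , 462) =6006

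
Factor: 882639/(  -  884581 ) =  -909/911   =  - 3^2*101^1*911^(  -  1 )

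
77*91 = 7007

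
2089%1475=614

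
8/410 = 4/205= 0.02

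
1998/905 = 1998/905  =  2.21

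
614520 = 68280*9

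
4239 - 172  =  4067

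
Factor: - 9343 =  - 9343^1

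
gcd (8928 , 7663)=1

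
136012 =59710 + 76302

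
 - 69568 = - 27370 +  -42198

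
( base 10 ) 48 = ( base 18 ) 2C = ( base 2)110000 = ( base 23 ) 22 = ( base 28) 1K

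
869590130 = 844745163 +24844967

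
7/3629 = 7/3629=0.00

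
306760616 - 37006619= 269753997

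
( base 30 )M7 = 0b1010011011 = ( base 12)477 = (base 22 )187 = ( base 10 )667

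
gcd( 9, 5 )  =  1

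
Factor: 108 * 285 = 2^2*3^4*5^1*19^1= 30780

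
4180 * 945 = 3950100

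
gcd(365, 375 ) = 5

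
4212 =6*702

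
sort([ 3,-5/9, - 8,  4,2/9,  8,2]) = [ - 8, - 5/9, 2/9,2,3,4,8]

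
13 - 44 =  - 31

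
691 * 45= 31095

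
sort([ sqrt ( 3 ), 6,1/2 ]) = [ 1/2, sqrt ( 3 ), 6 ]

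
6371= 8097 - 1726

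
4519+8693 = 13212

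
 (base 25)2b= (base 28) 25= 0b111101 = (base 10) 61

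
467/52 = 8+51/52 = 8.98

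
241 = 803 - 562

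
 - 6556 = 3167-9723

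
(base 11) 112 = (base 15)8E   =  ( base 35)3t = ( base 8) 206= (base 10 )134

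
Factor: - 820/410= - 2 = -  2^1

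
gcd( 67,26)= 1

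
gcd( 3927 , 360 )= 3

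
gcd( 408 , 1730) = 2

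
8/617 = 8/617 = 0.01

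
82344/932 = 20586/233= 88.35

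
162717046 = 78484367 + 84232679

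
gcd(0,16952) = 16952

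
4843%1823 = 1197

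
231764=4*57941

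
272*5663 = 1540336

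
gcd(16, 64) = 16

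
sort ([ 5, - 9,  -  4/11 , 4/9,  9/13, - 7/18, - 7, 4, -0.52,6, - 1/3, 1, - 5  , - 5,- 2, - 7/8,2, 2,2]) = [ - 9, - 7, - 5, - 5,- 2 ,  -  7/8, - 0.52, -7/18, - 4/11, - 1/3,4/9,9/13, 1,2,2,2, 4,5,  6]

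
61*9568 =583648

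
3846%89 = 19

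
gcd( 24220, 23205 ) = 35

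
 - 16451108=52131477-68582585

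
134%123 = 11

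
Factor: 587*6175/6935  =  38155/73 = 5^1*13^1*73^( - 1)*587^1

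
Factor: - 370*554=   -2^2 *5^1 * 37^1*277^1 = - 204980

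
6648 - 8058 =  - 1410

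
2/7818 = 1/3909 = 0.00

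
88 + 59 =147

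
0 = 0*2613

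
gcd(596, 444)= 4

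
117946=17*6938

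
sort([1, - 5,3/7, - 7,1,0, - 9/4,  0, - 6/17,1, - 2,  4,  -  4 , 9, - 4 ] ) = [ - 7, - 5, - 4, - 4, - 9/4, - 2, - 6/17,0, 0,3/7,1,  1,1,4,9]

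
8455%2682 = 409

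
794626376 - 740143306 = 54483070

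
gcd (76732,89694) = 2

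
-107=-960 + 853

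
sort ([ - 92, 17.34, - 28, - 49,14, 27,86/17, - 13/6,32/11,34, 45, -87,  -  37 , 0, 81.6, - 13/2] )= [ - 92, - 87 ,  -  49, - 37 , - 28, - 13/2, - 13/6, 0,32/11,86/17, 14,17.34, 27,  34,45, 81.6 ] 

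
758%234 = 56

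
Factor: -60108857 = -73^1*269^1 *3061^1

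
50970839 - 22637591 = 28333248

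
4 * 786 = 3144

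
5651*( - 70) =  - 395570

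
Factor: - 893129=-17^1*107^1 * 491^1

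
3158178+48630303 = 51788481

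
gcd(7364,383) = 1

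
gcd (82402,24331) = 1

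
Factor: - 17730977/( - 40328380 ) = 2^(-2) * 5^(-1)*11^2 * 29^1*31^1 * 163^1 * 2016419^ ( - 1)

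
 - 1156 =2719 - 3875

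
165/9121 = 165/9121 = 0.02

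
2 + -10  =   - 8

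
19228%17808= 1420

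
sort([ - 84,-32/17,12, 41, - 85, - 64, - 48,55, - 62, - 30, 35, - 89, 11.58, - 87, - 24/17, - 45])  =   [ - 89, - 87, - 85,-84 , - 64, - 62, - 48, - 45, - 30, - 32/17, - 24/17,  11.58, 12,35, 41, 55]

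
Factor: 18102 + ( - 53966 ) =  - 35864=- 2^3*4483^1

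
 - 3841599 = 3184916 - 7026515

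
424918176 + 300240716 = 725158892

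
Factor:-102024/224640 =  - 109/240 = - 2^( - 4) *3^( -1 )*  5^( -1 )*109^1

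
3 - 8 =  - 5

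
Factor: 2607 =3^1*11^1*79^1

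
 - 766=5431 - 6197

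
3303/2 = 3303/2 = 1651.50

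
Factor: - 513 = -3^3*19^1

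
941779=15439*61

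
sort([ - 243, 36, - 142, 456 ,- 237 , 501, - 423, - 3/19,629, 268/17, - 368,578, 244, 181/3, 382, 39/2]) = [ - 423, - 368, - 243,- 237, - 142, - 3/19,268/17,  39/2,36, 181/3, 244 , 382, 456, 501  ,  578, 629 ]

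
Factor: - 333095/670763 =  - 5^1*7^1*31^1*307^1*670763^ ( - 1) 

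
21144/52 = 406+8/13 = 406.62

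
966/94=10 +13/47 = 10.28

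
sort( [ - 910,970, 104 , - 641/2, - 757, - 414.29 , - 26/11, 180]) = [ - 910, - 757, - 414.29, - 641/2, - 26/11,104,180 , 970]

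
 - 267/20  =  -14+13/20 = -13.35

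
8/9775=8/9775= 0.00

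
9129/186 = 49  +  5/62 = 49.08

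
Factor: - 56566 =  - 2^1*28283^1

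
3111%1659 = 1452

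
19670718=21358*921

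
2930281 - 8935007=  - 6004726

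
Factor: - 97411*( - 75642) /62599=2^1 * 3^1*7^1*29^1*59^ (-1 )*1061^( - 1 )*1801^1*3359^1 = 7368362862/62599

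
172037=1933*89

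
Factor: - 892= - 2^2*223^1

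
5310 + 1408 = 6718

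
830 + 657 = 1487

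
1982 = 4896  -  2914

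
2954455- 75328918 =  - 72374463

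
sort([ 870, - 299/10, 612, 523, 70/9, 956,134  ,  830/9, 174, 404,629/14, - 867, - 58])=[-867, - 58, - 299/10, 70/9,  629/14, 830/9, 134 , 174, 404, 523, 612, 870, 956]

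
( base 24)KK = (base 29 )h7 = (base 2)111110100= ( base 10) 500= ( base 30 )gk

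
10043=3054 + 6989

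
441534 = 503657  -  62123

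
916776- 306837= 609939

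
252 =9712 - 9460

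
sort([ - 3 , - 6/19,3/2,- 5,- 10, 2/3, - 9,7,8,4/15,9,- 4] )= [-10, - 9, - 5,  -  4, - 3 , - 6/19, 4/15,2/3 , 3/2,7,8,9 ]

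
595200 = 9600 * 62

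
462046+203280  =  665326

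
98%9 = 8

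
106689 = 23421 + 83268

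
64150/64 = 32075/32 =1002.34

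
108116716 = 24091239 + 84025477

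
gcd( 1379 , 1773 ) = 197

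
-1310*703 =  - 920930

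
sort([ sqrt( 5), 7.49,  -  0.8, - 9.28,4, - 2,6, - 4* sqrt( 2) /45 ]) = [ - 9.28, - 2, - 0.8, - 4*sqrt ( 2) /45 , sqrt(5), 4, 6 , 7.49] 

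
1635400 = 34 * 48100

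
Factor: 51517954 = 2^1*79^1*326063^1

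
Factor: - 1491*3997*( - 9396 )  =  55995715692 = 2^2*3^5*7^2*29^1*71^1*571^1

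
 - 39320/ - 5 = 7864/1 =7864.00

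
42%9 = 6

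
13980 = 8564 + 5416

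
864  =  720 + 144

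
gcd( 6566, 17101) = 49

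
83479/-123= - 83479/123 = - 678.69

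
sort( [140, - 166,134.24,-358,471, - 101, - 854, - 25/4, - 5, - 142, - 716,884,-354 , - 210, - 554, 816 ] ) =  [ - 854, - 716 , - 554,-358, - 354, - 210, - 166, - 142,  -  101, - 25/4,-5, 134.24,  140, 471,  816,  884] 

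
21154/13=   21154/13 = 1627.23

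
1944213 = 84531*23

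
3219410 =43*74870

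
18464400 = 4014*4600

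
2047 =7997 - 5950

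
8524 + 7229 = 15753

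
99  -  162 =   -  63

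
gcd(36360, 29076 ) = 12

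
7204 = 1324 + 5880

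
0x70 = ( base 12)94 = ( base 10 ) 112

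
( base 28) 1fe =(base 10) 1218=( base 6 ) 5350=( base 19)372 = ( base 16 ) 4c2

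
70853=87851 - 16998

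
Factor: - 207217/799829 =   -  37^ ( - 1)*43^1*  61^1*79^1  *21617^( - 1)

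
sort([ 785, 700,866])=[ 700,  785,866]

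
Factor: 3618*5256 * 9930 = 188830945440 = 2^5*3^6*5^1*67^1*73^1*331^1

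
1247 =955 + 292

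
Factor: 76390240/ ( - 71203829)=-2^5*  5^1*43^( - 1 )*479^( -1)*3457^(- 1 )*477439^1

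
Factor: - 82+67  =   - 3^1*5^1  =  - 15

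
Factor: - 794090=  - 2^1 * 5^1 *11^1*7219^1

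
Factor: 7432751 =7432751^1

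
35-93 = -58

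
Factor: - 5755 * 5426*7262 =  - 2^2*5^1 * 1151^1*2713^1*3631^1 = - 226767787060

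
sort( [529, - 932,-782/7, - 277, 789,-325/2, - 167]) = [ - 932 ,- 277 , - 167, - 325/2,  -  782/7, 529,789 ] 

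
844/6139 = 844/6139 = 0.14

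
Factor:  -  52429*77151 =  - 3^1 * 13^1*37^1*109^1 * 25717^1 = -4044949779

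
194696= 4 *48674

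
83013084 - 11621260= 71391824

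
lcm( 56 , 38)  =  1064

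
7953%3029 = 1895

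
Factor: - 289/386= - 2^(  -  1)*17^2 * 193^ ( - 1)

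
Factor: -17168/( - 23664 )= 37/51 = 3^( - 1)*17^(  -  1 ) * 37^1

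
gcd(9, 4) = 1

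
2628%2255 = 373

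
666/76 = 8 + 29/38 = 8.76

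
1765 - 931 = 834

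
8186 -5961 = 2225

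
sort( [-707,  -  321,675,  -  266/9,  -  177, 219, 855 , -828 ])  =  [ - 828, -707, - 321, - 177, - 266/9, 219 , 675, 855 ] 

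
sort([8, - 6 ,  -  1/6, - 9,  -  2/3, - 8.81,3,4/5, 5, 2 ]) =[  -  9,  -  8.81, - 6, - 2/3, - 1/6,4/5, 2,3  ,  5 , 8]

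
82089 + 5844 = 87933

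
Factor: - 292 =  - 2^2 * 73^1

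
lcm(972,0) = 0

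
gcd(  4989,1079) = 1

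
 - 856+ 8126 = 7270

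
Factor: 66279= 3^1*22093^1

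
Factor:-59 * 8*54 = -2^4*3^3*59^1 = -  25488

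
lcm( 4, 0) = 0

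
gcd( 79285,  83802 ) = 1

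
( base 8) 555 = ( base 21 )h8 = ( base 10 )365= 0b101101101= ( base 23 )fk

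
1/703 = 1/703 = 0.00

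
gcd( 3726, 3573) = 9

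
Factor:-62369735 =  - 5^1*251^1*49697^1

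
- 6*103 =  - 618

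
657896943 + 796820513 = 1454717456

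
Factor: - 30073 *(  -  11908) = 2^2*13^1*17^1*29^1*61^1*229^1 = 358109284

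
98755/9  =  10972 + 7/9 =10972.78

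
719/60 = 719/60  =  11.98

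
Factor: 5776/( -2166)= - 2^3*3^( - 1 ) = - 8/3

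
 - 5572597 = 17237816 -22810413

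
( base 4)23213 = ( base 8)1347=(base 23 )197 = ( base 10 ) 743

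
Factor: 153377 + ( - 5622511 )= - 5469134 = - 2^1*11^1*248597^1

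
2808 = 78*36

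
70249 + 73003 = 143252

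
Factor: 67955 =5^1 * 13591^1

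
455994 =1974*231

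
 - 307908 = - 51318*6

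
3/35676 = 1/11892 = 0.00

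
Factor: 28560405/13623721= 3^1* 5^1*1904027^1*13623721^( - 1)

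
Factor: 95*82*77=599830 = 2^1*5^1*7^1 * 11^1*19^1*41^1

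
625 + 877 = 1502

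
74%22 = 8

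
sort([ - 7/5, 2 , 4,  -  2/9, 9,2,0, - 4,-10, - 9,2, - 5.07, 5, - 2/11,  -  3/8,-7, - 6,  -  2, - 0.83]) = [ - 10, - 9,-7, - 6,-5.07,  -  4,-2,-7/5, - 0.83,-3/8, - 2/9,  -  2/11,0, 2,2,  2, 4,5, 9]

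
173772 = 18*9654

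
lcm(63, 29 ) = 1827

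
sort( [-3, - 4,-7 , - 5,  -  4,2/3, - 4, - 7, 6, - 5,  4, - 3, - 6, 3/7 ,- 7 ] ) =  [  -  7  , - 7, - 7,  -  6 , - 5  , - 5, - 4 ,-4, - 4, - 3, - 3,  3/7,2/3, 4,6] 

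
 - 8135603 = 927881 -9063484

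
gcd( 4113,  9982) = 1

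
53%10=3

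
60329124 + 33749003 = 94078127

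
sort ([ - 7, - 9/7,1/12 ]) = [-7 ,  -  9/7, 1/12]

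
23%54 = 23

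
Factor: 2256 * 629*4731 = 2^4 * 3^2 * 17^1*19^1*37^1*47^1*83^1 = 6713402544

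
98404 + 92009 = 190413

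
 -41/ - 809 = 41/809 = 0.05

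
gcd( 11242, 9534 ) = 14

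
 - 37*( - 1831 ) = 67747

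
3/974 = 3/974 = 0.00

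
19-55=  - 36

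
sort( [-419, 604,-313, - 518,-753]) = [ - 753,  -  518, - 419, - 313,  604]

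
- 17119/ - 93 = 17119/93 = 184.08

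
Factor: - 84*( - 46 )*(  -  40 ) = -2^6*3^1*5^1 * 7^1 * 23^1 = - 154560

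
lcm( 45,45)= 45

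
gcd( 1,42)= 1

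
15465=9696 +5769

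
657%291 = 75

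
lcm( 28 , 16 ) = 112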